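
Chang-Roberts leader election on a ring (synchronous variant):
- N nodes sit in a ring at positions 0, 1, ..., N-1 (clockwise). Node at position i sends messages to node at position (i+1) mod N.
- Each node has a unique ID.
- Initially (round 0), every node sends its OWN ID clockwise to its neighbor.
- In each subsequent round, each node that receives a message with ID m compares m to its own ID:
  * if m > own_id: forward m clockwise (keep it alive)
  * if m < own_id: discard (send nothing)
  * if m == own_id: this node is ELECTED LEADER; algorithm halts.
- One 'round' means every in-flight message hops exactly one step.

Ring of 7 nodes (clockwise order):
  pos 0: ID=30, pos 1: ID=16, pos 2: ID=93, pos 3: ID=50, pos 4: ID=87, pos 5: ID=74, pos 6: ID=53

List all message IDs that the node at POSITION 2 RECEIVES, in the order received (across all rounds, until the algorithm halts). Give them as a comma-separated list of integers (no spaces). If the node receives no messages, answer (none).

Round 1: pos1(id16) recv 30: fwd; pos2(id93) recv 16: drop; pos3(id50) recv 93: fwd; pos4(id87) recv 50: drop; pos5(id74) recv 87: fwd; pos6(id53) recv 74: fwd; pos0(id30) recv 53: fwd
Round 2: pos2(id93) recv 30: drop; pos4(id87) recv 93: fwd; pos6(id53) recv 87: fwd; pos0(id30) recv 74: fwd; pos1(id16) recv 53: fwd
Round 3: pos5(id74) recv 93: fwd; pos0(id30) recv 87: fwd; pos1(id16) recv 74: fwd; pos2(id93) recv 53: drop
Round 4: pos6(id53) recv 93: fwd; pos1(id16) recv 87: fwd; pos2(id93) recv 74: drop
Round 5: pos0(id30) recv 93: fwd; pos2(id93) recv 87: drop
Round 6: pos1(id16) recv 93: fwd
Round 7: pos2(id93) recv 93: ELECTED

Answer: 16,30,53,74,87,93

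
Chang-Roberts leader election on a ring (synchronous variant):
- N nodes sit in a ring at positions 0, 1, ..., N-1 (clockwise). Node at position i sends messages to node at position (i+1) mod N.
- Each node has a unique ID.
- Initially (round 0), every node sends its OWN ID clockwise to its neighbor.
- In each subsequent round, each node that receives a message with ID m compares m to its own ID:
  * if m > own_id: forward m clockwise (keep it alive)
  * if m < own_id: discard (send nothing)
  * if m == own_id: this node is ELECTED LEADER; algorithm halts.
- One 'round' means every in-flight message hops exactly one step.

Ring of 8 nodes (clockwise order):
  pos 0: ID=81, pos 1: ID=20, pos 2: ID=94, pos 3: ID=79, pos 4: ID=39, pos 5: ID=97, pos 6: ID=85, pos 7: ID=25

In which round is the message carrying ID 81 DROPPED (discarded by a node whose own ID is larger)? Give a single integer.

Answer: 2

Derivation:
Round 1: pos1(id20) recv 81: fwd; pos2(id94) recv 20: drop; pos3(id79) recv 94: fwd; pos4(id39) recv 79: fwd; pos5(id97) recv 39: drop; pos6(id85) recv 97: fwd; pos7(id25) recv 85: fwd; pos0(id81) recv 25: drop
Round 2: pos2(id94) recv 81: drop; pos4(id39) recv 94: fwd; pos5(id97) recv 79: drop; pos7(id25) recv 97: fwd; pos0(id81) recv 85: fwd
Round 3: pos5(id97) recv 94: drop; pos0(id81) recv 97: fwd; pos1(id20) recv 85: fwd
Round 4: pos1(id20) recv 97: fwd; pos2(id94) recv 85: drop
Round 5: pos2(id94) recv 97: fwd
Round 6: pos3(id79) recv 97: fwd
Round 7: pos4(id39) recv 97: fwd
Round 8: pos5(id97) recv 97: ELECTED
Message ID 81 originates at pos 0; dropped at pos 2 in round 2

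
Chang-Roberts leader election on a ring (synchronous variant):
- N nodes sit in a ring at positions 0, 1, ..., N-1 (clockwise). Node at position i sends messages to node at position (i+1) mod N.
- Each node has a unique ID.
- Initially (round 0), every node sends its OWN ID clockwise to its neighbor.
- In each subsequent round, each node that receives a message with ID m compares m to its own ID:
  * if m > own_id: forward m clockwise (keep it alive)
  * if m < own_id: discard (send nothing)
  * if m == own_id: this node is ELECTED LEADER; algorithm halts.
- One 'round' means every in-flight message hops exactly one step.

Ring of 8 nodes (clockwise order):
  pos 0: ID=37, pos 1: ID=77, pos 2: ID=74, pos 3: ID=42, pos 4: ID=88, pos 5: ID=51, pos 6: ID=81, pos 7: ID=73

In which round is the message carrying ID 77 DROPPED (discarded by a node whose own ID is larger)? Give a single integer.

Round 1: pos1(id77) recv 37: drop; pos2(id74) recv 77: fwd; pos3(id42) recv 74: fwd; pos4(id88) recv 42: drop; pos5(id51) recv 88: fwd; pos6(id81) recv 51: drop; pos7(id73) recv 81: fwd; pos0(id37) recv 73: fwd
Round 2: pos3(id42) recv 77: fwd; pos4(id88) recv 74: drop; pos6(id81) recv 88: fwd; pos0(id37) recv 81: fwd; pos1(id77) recv 73: drop
Round 3: pos4(id88) recv 77: drop; pos7(id73) recv 88: fwd; pos1(id77) recv 81: fwd
Round 4: pos0(id37) recv 88: fwd; pos2(id74) recv 81: fwd
Round 5: pos1(id77) recv 88: fwd; pos3(id42) recv 81: fwd
Round 6: pos2(id74) recv 88: fwd; pos4(id88) recv 81: drop
Round 7: pos3(id42) recv 88: fwd
Round 8: pos4(id88) recv 88: ELECTED
Message ID 77 originates at pos 1; dropped at pos 4 in round 3

Answer: 3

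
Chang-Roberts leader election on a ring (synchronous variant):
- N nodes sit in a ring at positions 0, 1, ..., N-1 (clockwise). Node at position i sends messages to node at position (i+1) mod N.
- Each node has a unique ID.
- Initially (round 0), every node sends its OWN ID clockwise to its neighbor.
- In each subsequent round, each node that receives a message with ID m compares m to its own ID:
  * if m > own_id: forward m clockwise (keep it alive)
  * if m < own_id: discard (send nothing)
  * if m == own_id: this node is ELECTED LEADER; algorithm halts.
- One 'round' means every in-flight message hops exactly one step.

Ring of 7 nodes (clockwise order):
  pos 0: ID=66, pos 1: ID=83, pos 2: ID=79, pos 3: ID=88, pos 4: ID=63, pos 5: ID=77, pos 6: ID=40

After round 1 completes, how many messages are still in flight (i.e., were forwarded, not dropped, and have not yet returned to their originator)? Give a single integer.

Round 1: pos1(id83) recv 66: drop; pos2(id79) recv 83: fwd; pos3(id88) recv 79: drop; pos4(id63) recv 88: fwd; pos5(id77) recv 63: drop; pos6(id40) recv 77: fwd; pos0(id66) recv 40: drop
After round 1: 3 messages still in flight

Answer: 3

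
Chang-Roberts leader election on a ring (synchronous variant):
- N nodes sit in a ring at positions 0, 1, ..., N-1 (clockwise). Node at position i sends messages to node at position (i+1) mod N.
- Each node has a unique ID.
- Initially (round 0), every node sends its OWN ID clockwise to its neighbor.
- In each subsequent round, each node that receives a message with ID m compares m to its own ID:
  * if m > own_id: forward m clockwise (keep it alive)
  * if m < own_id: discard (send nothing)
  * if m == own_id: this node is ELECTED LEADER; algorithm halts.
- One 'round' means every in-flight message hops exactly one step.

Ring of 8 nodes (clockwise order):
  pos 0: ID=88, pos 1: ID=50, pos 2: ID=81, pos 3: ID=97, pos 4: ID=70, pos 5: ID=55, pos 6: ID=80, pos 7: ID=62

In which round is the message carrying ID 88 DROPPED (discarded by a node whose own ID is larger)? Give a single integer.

Round 1: pos1(id50) recv 88: fwd; pos2(id81) recv 50: drop; pos3(id97) recv 81: drop; pos4(id70) recv 97: fwd; pos5(id55) recv 70: fwd; pos6(id80) recv 55: drop; pos7(id62) recv 80: fwd; pos0(id88) recv 62: drop
Round 2: pos2(id81) recv 88: fwd; pos5(id55) recv 97: fwd; pos6(id80) recv 70: drop; pos0(id88) recv 80: drop
Round 3: pos3(id97) recv 88: drop; pos6(id80) recv 97: fwd
Round 4: pos7(id62) recv 97: fwd
Round 5: pos0(id88) recv 97: fwd
Round 6: pos1(id50) recv 97: fwd
Round 7: pos2(id81) recv 97: fwd
Round 8: pos3(id97) recv 97: ELECTED
Message ID 88 originates at pos 0; dropped at pos 3 in round 3

Answer: 3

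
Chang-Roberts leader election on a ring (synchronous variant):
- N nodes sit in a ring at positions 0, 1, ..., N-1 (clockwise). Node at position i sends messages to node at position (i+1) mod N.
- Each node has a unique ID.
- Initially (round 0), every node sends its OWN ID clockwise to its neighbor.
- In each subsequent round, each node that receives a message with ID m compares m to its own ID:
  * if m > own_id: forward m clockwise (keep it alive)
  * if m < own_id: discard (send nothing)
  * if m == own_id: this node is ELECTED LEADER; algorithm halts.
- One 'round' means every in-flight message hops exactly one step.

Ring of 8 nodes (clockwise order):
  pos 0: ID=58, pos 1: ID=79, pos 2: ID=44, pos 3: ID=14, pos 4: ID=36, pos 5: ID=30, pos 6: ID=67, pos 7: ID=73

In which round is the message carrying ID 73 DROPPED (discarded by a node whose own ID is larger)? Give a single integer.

Round 1: pos1(id79) recv 58: drop; pos2(id44) recv 79: fwd; pos3(id14) recv 44: fwd; pos4(id36) recv 14: drop; pos5(id30) recv 36: fwd; pos6(id67) recv 30: drop; pos7(id73) recv 67: drop; pos0(id58) recv 73: fwd
Round 2: pos3(id14) recv 79: fwd; pos4(id36) recv 44: fwd; pos6(id67) recv 36: drop; pos1(id79) recv 73: drop
Round 3: pos4(id36) recv 79: fwd; pos5(id30) recv 44: fwd
Round 4: pos5(id30) recv 79: fwd; pos6(id67) recv 44: drop
Round 5: pos6(id67) recv 79: fwd
Round 6: pos7(id73) recv 79: fwd
Round 7: pos0(id58) recv 79: fwd
Round 8: pos1(id79) recv 79: ELECTED
Message ID 73 originates at pos 7; dropped at pos 1 in round 2

Answer: 2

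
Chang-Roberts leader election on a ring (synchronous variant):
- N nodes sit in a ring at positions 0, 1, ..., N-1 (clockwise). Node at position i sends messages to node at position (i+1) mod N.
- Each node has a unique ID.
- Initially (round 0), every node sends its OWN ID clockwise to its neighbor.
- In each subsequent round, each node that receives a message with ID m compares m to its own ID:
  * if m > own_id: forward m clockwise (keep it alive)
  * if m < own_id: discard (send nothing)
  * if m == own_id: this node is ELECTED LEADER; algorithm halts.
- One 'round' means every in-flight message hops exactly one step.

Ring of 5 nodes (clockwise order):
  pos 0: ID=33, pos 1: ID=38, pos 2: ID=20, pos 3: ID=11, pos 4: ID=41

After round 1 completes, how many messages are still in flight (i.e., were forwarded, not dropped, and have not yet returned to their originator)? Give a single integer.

Answer: 3

Derivation:
Round 1: pos1(id38) recv 33: drop; pos2(id20) recv 38: fwd; pos3(id11) recv 20: fwd; pos4(id41) recv 11: drop; pos0(id33) recv 41: fwd
After round 1: 3 messages still in flight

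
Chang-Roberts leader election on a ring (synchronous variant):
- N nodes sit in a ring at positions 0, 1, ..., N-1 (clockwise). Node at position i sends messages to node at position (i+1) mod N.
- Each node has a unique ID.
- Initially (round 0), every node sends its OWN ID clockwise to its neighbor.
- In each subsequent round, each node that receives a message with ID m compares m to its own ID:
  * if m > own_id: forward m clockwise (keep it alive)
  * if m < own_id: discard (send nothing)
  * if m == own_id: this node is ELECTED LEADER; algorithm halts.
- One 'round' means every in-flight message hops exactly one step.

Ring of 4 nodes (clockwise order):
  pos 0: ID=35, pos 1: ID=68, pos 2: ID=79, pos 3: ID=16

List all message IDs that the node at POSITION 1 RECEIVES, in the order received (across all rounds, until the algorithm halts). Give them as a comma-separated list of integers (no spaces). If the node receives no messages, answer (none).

Round 1: pos1(id68) recv 35: drop; pos2(id79) recv 68: drop; pos3(id16) recv 79: fwd; pos0(id35) recv 16: drop
Round 2: pos0(id35) recv 79: fwd
Round 3: pos1(id68) recv 79: fwd
Round 4: pos2(id79) recv 79: ELECTED

Answer: 35,79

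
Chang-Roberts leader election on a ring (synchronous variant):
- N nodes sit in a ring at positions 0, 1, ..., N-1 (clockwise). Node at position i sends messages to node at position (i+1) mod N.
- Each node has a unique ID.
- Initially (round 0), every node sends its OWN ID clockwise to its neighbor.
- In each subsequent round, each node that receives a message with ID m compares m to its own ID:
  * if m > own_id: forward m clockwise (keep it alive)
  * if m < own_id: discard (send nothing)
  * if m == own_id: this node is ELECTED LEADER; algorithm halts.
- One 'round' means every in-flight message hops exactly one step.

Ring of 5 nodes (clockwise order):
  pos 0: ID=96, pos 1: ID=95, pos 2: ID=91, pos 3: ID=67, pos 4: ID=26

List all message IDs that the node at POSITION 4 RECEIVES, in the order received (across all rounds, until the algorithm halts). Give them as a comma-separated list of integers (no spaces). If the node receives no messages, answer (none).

Answer: 67,91,95,96

Derivation:
Round 1: pos1(id95) recv 96: fwd; pos2(id91) recv 95: fwd; pos3(id67) recv 91: fwd; pos4(id26) recv 67: fwd; pos0(id96) recv 26: drop
Round 2: pos2(id91) recv 96: fwd; pos3(id67) recv 95: fwd; pos4(id26) recv 91: fwd; pos0(id96) recv 67: drop
Round 3: pos3(id67) recv 96: fwd; pos4(id26) recv 95: fwd; pos0(id96) recv 91: drop
Round 4: pos4(id26) recv 96: fwd; pos0(id96) recv 95: drop
Round 5: pos0(id96) recv 96: ELECTED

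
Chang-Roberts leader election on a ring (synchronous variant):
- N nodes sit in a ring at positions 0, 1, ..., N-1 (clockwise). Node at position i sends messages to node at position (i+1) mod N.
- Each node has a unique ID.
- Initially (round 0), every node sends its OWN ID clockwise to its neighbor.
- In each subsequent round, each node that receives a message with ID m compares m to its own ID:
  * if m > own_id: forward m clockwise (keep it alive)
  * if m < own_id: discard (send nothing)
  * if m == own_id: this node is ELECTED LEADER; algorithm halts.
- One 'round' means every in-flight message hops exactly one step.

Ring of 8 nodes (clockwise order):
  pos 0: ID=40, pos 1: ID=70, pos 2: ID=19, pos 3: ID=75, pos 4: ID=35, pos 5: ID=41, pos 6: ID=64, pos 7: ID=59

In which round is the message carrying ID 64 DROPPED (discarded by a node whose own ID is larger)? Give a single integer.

Round 1: pos1(id70) recv 40: drop; pos2(id19) recv 70: fwd; pos3(id75) recv 19: drop; pos4(id35) recv 75: fwd; pos5(id41) recv 35: drop; pos6(id64) recv 41: drop; pos7(id59) recv 64: fwd; pos0(id40) recv 59: fwd
Round 2: pos3(id75) recv 70: drop; pos5(id41) recv 75: fwd; pos0(id40) recv 64: fwd; pos1(id70) recv 59: drop
Round 3: pos6(id64) recv 75: fwd; pos1(id70) recv 64: drop
Round 4: pos7(id59) recv 75: fwd
Round 5: pos0(id40) recv 75: fwd
Round 6: pos1(id70) recv 75: fwd
Round 7: pos2(id19) recv 75: fwd
Round 8: pos3(id75) recv 75: ELECTED
Message ID 64 originates at pos 6; dropped at pos 1 in round 3

Answer: 3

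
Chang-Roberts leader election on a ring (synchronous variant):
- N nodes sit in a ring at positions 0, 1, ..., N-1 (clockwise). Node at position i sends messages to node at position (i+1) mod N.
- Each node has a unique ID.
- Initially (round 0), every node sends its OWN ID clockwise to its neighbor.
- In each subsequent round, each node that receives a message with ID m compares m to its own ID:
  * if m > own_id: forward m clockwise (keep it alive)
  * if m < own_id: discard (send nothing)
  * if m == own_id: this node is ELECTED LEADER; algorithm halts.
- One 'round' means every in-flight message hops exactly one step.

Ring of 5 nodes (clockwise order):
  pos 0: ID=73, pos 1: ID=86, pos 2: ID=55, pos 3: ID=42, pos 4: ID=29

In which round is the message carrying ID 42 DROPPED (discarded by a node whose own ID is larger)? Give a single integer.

Answer: 2

Derivation:
Round 1: pos1(id86) recv 73: drop; pos2(id55) recv 86: fwd; pos3(id42) recv 55: fwd; pos4(id29) recv 42: fwd; pos0(id73) recv 29: drop
Round 2: pos3(id42) recv 86: fwd; pos4(id29) recv 55: fwd; pos0(id73) recv 42: drop
Round 3: pos4(id29) recv 86: fwd; pos0(id73) recv 55: drop
Round 4: pos0(id73) recv 86: fwd
Round 5: pos1(id86) recv 86: ELECTED
Message ID 42 originates at pos 3; dropped at pos 0 in round 2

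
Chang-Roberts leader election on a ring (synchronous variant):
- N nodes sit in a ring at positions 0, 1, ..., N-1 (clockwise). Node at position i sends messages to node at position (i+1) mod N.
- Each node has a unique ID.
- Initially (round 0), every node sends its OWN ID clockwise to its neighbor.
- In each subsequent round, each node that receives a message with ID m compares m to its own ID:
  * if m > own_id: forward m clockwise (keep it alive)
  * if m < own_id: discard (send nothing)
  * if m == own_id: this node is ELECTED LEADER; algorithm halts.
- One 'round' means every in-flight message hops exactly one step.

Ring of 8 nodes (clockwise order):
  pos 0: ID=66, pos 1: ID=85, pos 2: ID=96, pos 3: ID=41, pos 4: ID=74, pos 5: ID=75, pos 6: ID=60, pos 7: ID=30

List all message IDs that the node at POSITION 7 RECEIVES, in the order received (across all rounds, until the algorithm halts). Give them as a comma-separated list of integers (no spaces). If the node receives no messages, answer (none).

Answer: 60,75,96

Derivation:
Round 1: pos1(id85) recv 66: drop; pos2(id96) recv 85: drop; pos3(id41) recv 96: fwd; pos4(id74) recv 41: drop; pos5(id75) recv 74: drop; pos6(id60) recv 75: fwd; pos7(id30) recv 60: fwd; pos0(id66) recv 30: drop
Round 2: pos4(id74) recv 96: fwd; pos7(id30) recv 75: fwd; pos0(id66) recv 60: drop
Round 3: pos5(id75) recv 96: fwd; pos0(id66) recv 75: fwd
Round 4: pos6(id60) recv 96: fwd; pos1(id85) recv 75: drop
Round 5: pos7(id30) recv 96: fwd
Round 6: pos0(id66) recv 96: fwd
Round 7: pos1(id85) recv 96: fwd
Round 8: pos2(id96) recv 96: ELECTED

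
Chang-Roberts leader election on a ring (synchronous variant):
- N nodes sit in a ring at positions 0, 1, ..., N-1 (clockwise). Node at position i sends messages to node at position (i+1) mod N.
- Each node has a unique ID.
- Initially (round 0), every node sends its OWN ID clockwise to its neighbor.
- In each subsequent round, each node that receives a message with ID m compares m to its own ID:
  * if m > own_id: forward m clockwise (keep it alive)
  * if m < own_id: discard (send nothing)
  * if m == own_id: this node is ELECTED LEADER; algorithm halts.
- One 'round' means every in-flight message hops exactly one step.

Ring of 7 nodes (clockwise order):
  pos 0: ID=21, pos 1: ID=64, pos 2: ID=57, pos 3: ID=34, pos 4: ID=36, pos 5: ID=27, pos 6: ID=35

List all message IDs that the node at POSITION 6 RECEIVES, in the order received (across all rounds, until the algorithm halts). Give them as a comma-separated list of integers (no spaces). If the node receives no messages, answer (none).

Answer: 27,36,57,64

Derivation:
Round 1: pos1(id64) recv 21: drop; pos2(id57) recv 64: fwd; pos3(id34) recv 57: fwd; pos4(id36) recv 34: drop; pos5(id27) recv 36: fwd; pos6(id35) recv 27: drop; pos0(id21) recv 35: fwd
Round 2: pos3(id34) recv 64: fwd; pos4(id36) recv 57: fwd; pos6(id35) recv 36: fwd; pos1(id64) recv 35: drop
Round 3: pos4(id36) recv 64: fwd; pos5(id27) recv 57: fwd; pos0(id21) recv 36: fwd
Round 4: pos5(id27) recv 64: fwd; pos6(id35) recv 57: fwd; pos1(id64) recv 36: drop
Round 5: pos6(id35) recv 64: fwd; pos0(id21) recv 57: fwd
Round 6: pos0(id21) recv 64: fwd; pos1(id64) recv 57: drop
Round 7: pos1(id64) recv 64: ELECTED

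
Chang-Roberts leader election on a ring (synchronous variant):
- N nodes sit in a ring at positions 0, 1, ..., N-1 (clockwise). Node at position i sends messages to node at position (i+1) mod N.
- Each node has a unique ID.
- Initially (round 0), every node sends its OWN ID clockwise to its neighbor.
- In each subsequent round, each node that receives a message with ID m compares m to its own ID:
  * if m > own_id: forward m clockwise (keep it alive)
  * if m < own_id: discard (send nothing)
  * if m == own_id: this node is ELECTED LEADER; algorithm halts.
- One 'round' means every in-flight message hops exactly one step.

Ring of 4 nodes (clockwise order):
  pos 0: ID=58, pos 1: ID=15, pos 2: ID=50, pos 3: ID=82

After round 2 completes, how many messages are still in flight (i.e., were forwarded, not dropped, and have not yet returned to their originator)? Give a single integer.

Answer: 2

Derivation:
Round 1: pos1(id15) recv 58: fwd; pos2(id50) recv 15: drop; pos3(id82) recv 50: drop; pos0(id58) recv 82: fwd
Round 2: pos2(id50) recv 58: fwd; pos1(id15) recv 82: fwd
After round 2: 2 messages still in flight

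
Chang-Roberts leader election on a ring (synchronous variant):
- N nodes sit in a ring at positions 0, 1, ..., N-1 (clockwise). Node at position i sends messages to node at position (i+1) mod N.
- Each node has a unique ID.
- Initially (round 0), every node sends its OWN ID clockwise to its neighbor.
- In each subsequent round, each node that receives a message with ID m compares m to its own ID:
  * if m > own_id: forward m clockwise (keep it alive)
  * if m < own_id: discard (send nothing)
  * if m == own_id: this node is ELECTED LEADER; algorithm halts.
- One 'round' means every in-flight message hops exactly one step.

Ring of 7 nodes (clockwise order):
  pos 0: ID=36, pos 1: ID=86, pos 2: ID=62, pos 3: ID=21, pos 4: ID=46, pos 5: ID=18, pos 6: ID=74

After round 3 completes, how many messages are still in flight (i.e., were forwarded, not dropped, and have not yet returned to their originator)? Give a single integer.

Round 1: pos1(id86) recv 36: drop; pos2(id62) recv 86: fwd; pos3(id21) recv 62: fwd; pos4(id46) recv 21: drop; pos5(id18) recv 46: fwd; pos6(id74) recv 18: drop; pos0(id36) recv 74: fwd
Round 2: pos3(id21) recv 86: fwd; pos4(id46) recv 62: fwd; pos6(id74) recv 46: drop; pos1(id86) recv 74: drop
Round 3: pos4(id46) recv 86: fwd; pos5(id18) recv 62: fwd
After round 3: 2 messages still in flight

Answer: 2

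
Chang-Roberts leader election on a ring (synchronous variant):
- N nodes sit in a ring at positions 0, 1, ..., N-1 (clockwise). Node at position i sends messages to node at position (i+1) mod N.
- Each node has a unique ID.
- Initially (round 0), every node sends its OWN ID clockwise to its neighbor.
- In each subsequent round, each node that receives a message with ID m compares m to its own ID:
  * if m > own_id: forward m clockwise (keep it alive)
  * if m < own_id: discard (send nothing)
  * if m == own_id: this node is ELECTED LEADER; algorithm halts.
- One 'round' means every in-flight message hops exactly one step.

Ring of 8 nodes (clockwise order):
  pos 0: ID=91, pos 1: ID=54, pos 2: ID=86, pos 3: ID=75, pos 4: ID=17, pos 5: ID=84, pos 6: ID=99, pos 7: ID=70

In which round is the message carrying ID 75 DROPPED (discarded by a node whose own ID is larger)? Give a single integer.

Answer: 2

Derivation:
Round 1: pos1(id54) recv 91: fwd; pos2(id86) recv 54: drop; pos3(id75) recv 86: fwd; pos4(id17) recv 75: fwd; pos5(id84) recv 17: drop; pos6(id99) recv 84: drop; pos7(id70) recv 99: fwd; pos0(id91) recv 70: drop
Round 2: pos2(id86) recv 91: fwd; pos4(id17) recv 86: fwd; pos5(id84) recv 75: drop; pos0(id91) recv 99: fwd
Round 3: pos3(id75) recv 91: fwd; pos5(id84) recv 86: fwd; pos1(id54) recv 99: fwd
Round 4: pos4(id17) recv 91: fwd; pos6(id99) recv 86: drop; pos2(id86) recv 99: fwd
Round 5: pos5(id84) recv 91: fwd; pos3(id75) recv 99: fwd
Round 6: pos6(id99) recv 91: drop; pos4(id17) recv 99: fwd
Round 7: pos5(id84) recv 99: fwd
Round 8: pos6(id99) recv 99: ELECTED
Message ID 75 originates at pos 3; dropped at pos 5 in round 2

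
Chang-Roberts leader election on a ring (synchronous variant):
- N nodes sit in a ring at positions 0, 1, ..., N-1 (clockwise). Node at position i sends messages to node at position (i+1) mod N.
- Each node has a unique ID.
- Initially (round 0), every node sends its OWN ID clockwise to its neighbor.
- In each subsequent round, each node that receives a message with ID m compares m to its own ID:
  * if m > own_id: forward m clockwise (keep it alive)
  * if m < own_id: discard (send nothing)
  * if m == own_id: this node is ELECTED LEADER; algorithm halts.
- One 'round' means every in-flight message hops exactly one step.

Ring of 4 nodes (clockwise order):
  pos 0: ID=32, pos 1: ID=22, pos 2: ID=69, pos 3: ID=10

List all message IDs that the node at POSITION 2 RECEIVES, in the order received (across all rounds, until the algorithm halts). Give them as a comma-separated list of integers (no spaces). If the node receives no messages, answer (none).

Round 1: pos1(id22) recv 32: fwd; pos2(id69) recv 22: drop; pos3(id10) recv 69: fwd; pos0(id32) recv 10: drop
Round 2: pos2(id69) recv 32: drop; pos0(id32) recv 69: fwd
Round 3: pos1(id22) recv 69: fwd
Round 4: pos2(id69) recv 69: ELECTED

Answer: 22,32,69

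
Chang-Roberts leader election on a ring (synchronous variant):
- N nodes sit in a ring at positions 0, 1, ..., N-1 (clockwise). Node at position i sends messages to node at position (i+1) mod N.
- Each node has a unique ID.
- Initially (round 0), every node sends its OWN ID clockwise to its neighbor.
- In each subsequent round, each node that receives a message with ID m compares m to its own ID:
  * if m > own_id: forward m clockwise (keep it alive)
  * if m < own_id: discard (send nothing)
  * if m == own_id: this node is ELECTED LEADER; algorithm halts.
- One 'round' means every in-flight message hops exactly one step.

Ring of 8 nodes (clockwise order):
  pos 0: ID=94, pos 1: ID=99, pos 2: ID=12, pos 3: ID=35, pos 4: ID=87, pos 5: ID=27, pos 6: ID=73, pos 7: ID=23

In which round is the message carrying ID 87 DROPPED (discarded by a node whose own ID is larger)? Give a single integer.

Answer: 4

Derivation:
Round 1: pos1(id99) recv 94: drop; pos2(id12) recv 99: fwd; pos3(id35) recv 12: drop; pos4(id87) recv 35: drop; pos5(id27) recv 87: fwd; pos6(id73) recv 27: drop; pos7(id23) recv 73: fwd; pos0(id94) recv 23: drop
Round 2: pos3(id35) recv 99: fwd; pos6(id73) recv 87: fwd; pos0(id94) recv 73: drop
Round 3: pos4(id87) recv 99: fwd; pos7(id23) recv 87: fwd
Round 4: pos5(id27) recv 99: fwd; pos0(id94) recv 87: drop
Round 5: pos6(id73) recv 99: fwd
Round 6: pos7(id23) recv 99: fwd
Round 7: pos0(id94) recv 99: fwd
Round 8: pos1(id99) recv 99: ELECTED
Message ID 87 originates at pos 4; dropped at pos 0 in round 4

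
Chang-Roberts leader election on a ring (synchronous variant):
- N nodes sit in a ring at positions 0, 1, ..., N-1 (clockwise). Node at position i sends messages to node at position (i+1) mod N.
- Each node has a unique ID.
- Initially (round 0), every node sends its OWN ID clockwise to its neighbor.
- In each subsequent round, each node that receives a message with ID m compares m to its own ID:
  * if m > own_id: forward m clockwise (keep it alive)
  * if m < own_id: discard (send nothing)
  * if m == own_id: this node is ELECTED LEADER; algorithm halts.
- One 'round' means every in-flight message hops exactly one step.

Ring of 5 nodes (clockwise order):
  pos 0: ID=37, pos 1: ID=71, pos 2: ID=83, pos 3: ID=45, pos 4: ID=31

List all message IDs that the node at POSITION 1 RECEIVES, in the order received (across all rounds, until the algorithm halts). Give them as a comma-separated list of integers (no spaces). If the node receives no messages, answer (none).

Round 1: pos1(id71) recv 37: drop; pos2(id83) recv 71: drop; pos3(id45) recv 83: fwd; pos4(id31) recv 45: fwd; pos0(id37) recv 31: drop
Round 2: pos4(id31) recv 83: fwd; pos0(id37) recv 45: fwd
Round 3: pos0(id37) recv 83: fwd; pos1(id71) recv 45: drop
Round 4: pos1(id71) recv 83: fwd
Round 5: pos2(id83) recv 83: ELECTED

Answer: 37,45,83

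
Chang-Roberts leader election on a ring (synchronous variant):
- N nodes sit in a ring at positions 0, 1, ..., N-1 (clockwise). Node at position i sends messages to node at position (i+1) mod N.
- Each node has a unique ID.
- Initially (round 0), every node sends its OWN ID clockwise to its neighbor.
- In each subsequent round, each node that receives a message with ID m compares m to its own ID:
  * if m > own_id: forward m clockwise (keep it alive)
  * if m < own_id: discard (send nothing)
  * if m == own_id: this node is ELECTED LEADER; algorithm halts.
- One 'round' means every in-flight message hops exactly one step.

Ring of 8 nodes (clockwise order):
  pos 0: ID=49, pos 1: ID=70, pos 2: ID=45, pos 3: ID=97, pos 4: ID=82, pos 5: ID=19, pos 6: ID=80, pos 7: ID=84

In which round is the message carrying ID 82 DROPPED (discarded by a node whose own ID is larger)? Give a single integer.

Answer: 3

Derivation:
Round 1: pos1(id70) recv 49: drop; pos2(id45) recv 70: fwd; pos3(id97) recv 45: drop; pos4(id82) recv 97: fwd; pos5(id19) recv 82: fwd; pos6(id80) recv 19: drop; pos7(id84) recv 80: drop; pos0(id49) recv 84: fwd
Round 2: pos3(id97) recv 70: drop; pos5(id19) recv 97: fwd; pos6(id80) recv 82: fwd; pos1(id70) recv 84: fwd
Round 3: pos6(id80) recv 97: fwd; pos7(id84) recv 82: drop; pos2(id45) recv 84: fwd
Round 4: pos7(id84) recv 97: fwd; pos3(id97) recv 84: drop
Round 5: pos0(id49) recv 97: fwd
Round 6: pos1(id70) recv 97: fwd
Round 7: pos2(id45) recv 97: fwd
Round 8: pos3(id97) recv 97: ELECTED
Message ID 82 originates at pos 4; dropped at pos 7 in round 3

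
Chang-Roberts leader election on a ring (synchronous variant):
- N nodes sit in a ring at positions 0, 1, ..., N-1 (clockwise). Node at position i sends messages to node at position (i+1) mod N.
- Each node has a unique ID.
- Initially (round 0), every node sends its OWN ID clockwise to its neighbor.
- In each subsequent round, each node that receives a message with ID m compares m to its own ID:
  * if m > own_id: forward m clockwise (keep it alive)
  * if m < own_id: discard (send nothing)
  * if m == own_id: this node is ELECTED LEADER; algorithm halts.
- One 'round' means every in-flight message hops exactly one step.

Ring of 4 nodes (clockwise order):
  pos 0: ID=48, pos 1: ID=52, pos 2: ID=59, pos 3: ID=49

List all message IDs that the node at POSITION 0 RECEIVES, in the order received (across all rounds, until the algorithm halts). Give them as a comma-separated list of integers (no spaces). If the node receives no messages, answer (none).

Round 1: pos1(id52) recv 48: drop; pos2(id59) recv 52: drop; pos3(id49) recv 59: fwd; pos0(id48) recv 49: fwd
Round 2: pos0(id48) recv 59: fwd; pos1(id52) recv 49: drop
Round 3: pos1(id52) recv 59: fwd
Round 4: pos2(id59) recv 59: ELECTED

Answer: 49,59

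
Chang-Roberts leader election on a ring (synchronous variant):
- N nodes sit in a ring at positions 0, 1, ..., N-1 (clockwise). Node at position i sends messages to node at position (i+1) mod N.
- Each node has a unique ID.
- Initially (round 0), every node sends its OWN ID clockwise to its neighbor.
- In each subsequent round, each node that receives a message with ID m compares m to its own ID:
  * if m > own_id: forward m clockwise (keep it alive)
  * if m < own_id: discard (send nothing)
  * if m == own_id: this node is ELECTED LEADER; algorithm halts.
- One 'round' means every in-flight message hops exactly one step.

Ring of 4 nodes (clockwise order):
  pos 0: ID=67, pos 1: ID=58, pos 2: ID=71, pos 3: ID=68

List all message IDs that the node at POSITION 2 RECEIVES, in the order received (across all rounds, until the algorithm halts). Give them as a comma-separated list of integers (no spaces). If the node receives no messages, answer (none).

Answer: 58,67,68,71

Derivation:
Round 1: pos1(id58) recv 67: fwd; pos2(id71) recv 58: drop; pos3(id68) recv 71: fwd; pos0(id67) recv 68: fwd
Round 2: pos2(id71) recv 67: drop; pos0(id67) recv 71: fwd; pos1(id58) recv 68: fwd
Round 3: pos1(id58) recv 71: fwd; pos2(id71) recv 68: drop
Round 4: pos2(id71) recv 71: ELECTED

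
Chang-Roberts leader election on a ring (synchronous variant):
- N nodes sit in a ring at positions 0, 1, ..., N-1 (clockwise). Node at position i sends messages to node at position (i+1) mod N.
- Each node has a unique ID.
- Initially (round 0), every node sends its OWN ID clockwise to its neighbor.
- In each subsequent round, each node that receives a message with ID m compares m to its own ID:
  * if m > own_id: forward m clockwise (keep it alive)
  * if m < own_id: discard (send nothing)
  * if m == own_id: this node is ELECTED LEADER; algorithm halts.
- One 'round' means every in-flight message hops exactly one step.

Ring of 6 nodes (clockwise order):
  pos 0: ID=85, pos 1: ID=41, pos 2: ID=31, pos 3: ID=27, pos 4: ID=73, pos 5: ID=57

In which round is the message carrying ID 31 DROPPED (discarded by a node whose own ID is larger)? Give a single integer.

Answer: 2

Derivation:
Round 1: pos1(id41) recv 85: fwd; pos2(id31) recv 41: fwd; pos3(id27) recv 31: fwd; pos4(id73) recv 27: drop; pos5(id57) recv 73: fwd; pos0(id85) recv 57: drop
Round 2: pos2(id31) recv 85: fwd; pos3(id27) recv 41: fwd; pos4(id73) recv 31: drop; pos0(id85) recv 73: drop
Round 3: pos3(id27) recv 85: fwd; pos4(id73) recv 41: drop
Round 4: pos4(id73) recv 85: fwd
Round 5: pos5(id57) recv 85: fwd
Round 6: pos0(id85) recv 85: ELECTED
Message ID 31 originates at pos 2; dropped at pos 4 in round 2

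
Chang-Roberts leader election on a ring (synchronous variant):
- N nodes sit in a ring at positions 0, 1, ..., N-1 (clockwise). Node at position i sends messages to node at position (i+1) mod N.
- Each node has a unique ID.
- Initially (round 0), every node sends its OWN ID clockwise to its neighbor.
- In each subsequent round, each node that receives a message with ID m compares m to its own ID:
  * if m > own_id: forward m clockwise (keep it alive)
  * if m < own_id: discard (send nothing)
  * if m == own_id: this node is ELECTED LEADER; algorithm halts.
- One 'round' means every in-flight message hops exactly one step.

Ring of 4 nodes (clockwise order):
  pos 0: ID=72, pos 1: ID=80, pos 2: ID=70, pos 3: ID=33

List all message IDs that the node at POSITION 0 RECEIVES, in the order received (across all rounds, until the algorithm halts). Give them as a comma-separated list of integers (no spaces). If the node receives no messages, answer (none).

Round 1: pos1(id80) recv 72: drop; pos2(id70) recv 80: fwd; pos3(id33) recv 70: fwd; pos0(id72) recv 33: drop
Round 2: pos3(id33) recv 80: fwd; pos0(id72) recv 70: drop
Round 3: pos0(id72) recv 80: fwd
Round 4: pos1(id80) recv 80: ELECTED

Answer: 33,70,80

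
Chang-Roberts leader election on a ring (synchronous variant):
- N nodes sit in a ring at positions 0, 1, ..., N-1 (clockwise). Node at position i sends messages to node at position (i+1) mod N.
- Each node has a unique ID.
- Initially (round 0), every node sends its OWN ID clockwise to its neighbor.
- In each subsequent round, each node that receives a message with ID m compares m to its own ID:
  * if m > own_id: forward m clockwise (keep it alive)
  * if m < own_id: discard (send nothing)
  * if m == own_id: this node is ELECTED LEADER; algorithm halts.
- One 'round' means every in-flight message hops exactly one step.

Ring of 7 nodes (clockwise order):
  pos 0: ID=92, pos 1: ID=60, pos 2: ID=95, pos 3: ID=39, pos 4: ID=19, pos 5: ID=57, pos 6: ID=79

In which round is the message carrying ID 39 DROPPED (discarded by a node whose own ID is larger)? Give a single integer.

Round 1: pos1(id60) recv 92: fwd; pos2(id95) recv 60: drop; pos3(id39) recv 95: fwd; pos4(id19) recv 39: fwd; pos5(id57) recv 19: drop; pos6(id79) recv 57: drop; pos0(id92) recv 79: drop
Round 2: pos2(id95) recv 92: drop; pos4(id19) recv 95: fwd; pos5(id57) recv 39: drop
Round 3: pos5(id57) recv 95: fwd
Round 4: pos6(id79) recv 95: fwd
Round 5: pos0(id92) recv 95: fwd
Round 6: pos1(id60) recv 95: fwd
Round 7: pos2(id95) recv 95: ELECTED
Message ID 39 originates at pos 3; dropped at pos 5 in round 2

Answer: 2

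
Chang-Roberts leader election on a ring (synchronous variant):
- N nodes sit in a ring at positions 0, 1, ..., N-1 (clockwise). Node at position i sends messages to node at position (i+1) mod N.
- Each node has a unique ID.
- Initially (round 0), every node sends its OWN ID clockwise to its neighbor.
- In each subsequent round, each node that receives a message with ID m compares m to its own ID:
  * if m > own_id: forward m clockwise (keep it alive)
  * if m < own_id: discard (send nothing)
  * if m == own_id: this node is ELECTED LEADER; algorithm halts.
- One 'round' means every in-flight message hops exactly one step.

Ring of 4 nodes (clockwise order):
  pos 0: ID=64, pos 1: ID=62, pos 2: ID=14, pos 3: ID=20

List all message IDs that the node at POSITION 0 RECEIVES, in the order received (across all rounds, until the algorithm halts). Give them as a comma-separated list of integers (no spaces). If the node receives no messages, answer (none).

Answer: 20,62,64

Derivation:
Round 1: pos1(id62) recv 64: fwd; pos2(id14) recv 62: fwd; pos3(id20) recv 14: drop; pos0(id64) recv 20: drop
Round 2: pos2(id14) recv 64: fwd; pos3(id20) recv 62: fwd
Round 3: pos3(id20) recv 64: fwd; pos0(id64) recv 62: drop
Round 4: pos0(id64) recv 64: ELECTED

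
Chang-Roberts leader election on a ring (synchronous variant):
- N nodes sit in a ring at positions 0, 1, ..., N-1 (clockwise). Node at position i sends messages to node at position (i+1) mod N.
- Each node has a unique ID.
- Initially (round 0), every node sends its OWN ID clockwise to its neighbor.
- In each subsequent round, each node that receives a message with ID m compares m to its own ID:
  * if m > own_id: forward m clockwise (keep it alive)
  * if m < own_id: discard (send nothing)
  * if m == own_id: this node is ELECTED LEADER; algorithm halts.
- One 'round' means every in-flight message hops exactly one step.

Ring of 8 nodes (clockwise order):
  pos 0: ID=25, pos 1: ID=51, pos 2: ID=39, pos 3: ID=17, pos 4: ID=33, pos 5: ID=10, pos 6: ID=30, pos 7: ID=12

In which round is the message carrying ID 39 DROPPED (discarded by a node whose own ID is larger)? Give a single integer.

Answer: 7

Derivation:
Round 1: pos1(id51) recv 25: drop; pos2(id39) recv 51: fwd; pos3(id17) recv 39: fwd; pos4(id33) recv 17: drop; pos5(id10) recv 33: fwd; pos6(id30) recv 10: drop; pos7(id12) recv 30: fwd; pos0(id25) recv 12: drop
Round 2: pos3(id17) recv 51: fwd; pos4(id33) recv 39: fwd; pos6(id30) recv 33: fwd; pos0(id25) recv 30: fwd
Round 3: pos4(id33) recv 51: fwd; pos5(id10) recv 39: fwd; pos7(id12) recv 33: fwd; pos1(id51) recv 30: drop
Round 4: pos5(id10) recv 51: fwd; pos6(id30) recv 39: fwd; pos0(id25) recv 33: fwd
Round 5: pos6(id30) recv 51: fwd; pos7(id12) recv 39: fwd; pos1(id51) recv 33: drop
Round 6: pos7(id12) recv 51: fwd; pos0(id25) recv 39: fwd
Round 7: pos0(id25) recv 51: fwd; pos1(id51) recv 39: drop
Round 8: pos1(id51) recv 51: ELECTED
Message ID 39 originates at pos 2; dropped at pos 1 in round 7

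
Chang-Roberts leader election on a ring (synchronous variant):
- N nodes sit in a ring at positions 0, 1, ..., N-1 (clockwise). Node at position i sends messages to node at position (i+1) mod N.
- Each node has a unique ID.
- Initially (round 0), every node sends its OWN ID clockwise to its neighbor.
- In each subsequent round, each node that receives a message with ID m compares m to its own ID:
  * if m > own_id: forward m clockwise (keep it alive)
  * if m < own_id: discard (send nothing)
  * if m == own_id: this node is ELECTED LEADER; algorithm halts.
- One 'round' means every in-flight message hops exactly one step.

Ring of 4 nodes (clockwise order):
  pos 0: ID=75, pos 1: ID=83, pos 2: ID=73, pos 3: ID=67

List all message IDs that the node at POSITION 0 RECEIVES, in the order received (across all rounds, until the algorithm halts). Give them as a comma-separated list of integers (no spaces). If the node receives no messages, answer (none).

Answer: 67,73,83

Derivation:
Round 1: pos1(id83) recv 75: drop; pos2(id73) recv 83: fwd; pos3(id67) recv 73: fwd; pos0(id75) recv 67: drop
Round 2: pos3(id67) recv 83: fwd; pos0(id75) recv 73: drop
Round 3: pos0(id75) recv 83: fwd
Round 4: pos1(id83) recv 83: ELECTED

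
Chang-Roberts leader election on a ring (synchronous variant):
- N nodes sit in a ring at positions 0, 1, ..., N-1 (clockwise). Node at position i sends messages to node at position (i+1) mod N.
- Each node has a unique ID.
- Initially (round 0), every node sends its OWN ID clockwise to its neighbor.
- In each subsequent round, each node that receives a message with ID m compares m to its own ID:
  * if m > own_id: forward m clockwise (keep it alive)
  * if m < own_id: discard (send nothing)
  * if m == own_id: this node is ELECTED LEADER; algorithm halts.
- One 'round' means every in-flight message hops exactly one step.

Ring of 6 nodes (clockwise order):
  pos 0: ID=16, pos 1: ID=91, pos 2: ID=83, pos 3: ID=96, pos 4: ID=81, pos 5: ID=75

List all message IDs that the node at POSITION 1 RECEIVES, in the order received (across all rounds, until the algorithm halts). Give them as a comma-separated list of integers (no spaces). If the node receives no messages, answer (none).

Round 1: pos1(id91) recv 16: drop; pos2(id83) recv 91: fwd; pos3(id96) recv 83: drop; pos4(id81) recv 96: fwd; pos5(id75) recv 81: fwd; pos0(id16) recv 75: fwd
Round 2: pos3(id96) recv 91: drop; pos5(id75) recv 96: fwd; pos0(id16) recv 81: fwd; pos1(id91) recv 75: drop
Round 3: pos0(id16) recv 96: fwd; pos1(id91) recv 81: drop
Round 4: pos1(id91) recv 96: fwd
Round 5: pos2(id83) recv 96: fwd
Round 6: pos3(id96) recv 96: ELECTED

Answer: 16,75,81,96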